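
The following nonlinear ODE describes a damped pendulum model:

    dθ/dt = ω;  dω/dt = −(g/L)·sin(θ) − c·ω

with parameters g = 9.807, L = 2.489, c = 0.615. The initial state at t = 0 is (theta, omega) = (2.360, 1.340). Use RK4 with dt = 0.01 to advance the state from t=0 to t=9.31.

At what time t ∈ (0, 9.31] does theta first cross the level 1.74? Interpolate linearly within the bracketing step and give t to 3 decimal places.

t = 1.558

t=0.000: state=(2.360, 1.340)
step 1 (dt=0.01): k1=(1.340, -3.600), k2=(1.322, -3.570), k3=(1.322, -3.570), k4=(1.304, -3.540); state += dt/6·(k1+2k2+2k3+k4)
t=0.010: state=(2.373, 1.304)
t=0.020: state=(2.386, 1.269)
t=0.030: state=(2.399, 1.235)
continuing one RK4 step at a time; state shown every 50 steps (Δt=0.5):
t=0.500: state=(2.679, 0.084)
t=1.000: state=(2.508, -0.775)
t=1.500: state=(1.854, -1.905)
t=1.550: state=(1.756, -2.036)
next step: t=1.560: state=(1.735, -2.062) — theta has crossed 1.74
linear interpolation between t=1.550 (1.75587) and t=1.560 (1.73537) → t≈1.558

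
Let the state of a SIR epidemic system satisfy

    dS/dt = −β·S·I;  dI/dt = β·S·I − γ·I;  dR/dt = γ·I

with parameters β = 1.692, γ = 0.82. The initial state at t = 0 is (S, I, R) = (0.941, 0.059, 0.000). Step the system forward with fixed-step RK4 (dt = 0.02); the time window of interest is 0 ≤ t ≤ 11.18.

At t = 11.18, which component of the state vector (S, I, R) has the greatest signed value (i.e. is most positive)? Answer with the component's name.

t=0.000: state=(0.941, 0.059, 0.000)
step 1 (dt=0.02): k1=(-0.094, 0.046, 0.048), k2=(-0.095, 0.046, 0.049), k3=(-0.095, 0.046, 0.049), k4=(-0.095, 0.046, 0.049); state += dt/6·(k1+2k2+2k3+k4)
t=0.020: state=(0.939, 0.060, 0.001)
t=0.040: state=(0.937, 0.061, 0.002)
t=0.060: state=(0.935, 0.062, 0.003)
continuing one RK4 step at a time; state shown every 25 steps (Δt=0.5):
t=0.500: state=(0.886, 0.085, 0.029)
t=1.000: state=(0.814, 0.116, 0.070)
t=1.500: state=(0.728, 0.148, 0.124)
t=2.000: state=(0.635, 0.174, 0.191)
t=2.500: state=(0.544, 0.190, 0.266)
t=3.000: state=(0.462, 0.193, 0.345)
t=3.500: state=(0.393, 0.184, 0.423)
t=4.000: state=(0.339, 0.166, 0.495)
t=4.500: state=(0.297, 0.144, 0.558)
t=5.000: state=(0.266, 0.121, 0.613)
t=5.500: state=(0.242, 0.100, 0.658)
t=6.000: state=(0.224, 0.081, 0.695)
t=6.500: state=(0.211, 0.064, 0.725)
t=7.000: state=(0.201, 0.051, 0.748)
t=7.500: state=(0.193, 0.040, 0.767)
t=8.000: state=(0.188, 0.031, 0.781)
t=8.500: state=(0.183, 0.024, 0.792)
t=9.000: state=(0.180, 0.019, 0.801)
t=9.500: state=(0.178, 0.014, 0.808)
t=10.000: state=(0.176, 0.011, 0.813)
t=10.500: state=(0.174, 0.009, 0.817)
t=11.000: state=(0.173, 0.007, 0.820)
t=11.180: state=(0.173, 0.006, 0.821)
compare at T: S=0.173, I=0.006, R=0.821

largest component: R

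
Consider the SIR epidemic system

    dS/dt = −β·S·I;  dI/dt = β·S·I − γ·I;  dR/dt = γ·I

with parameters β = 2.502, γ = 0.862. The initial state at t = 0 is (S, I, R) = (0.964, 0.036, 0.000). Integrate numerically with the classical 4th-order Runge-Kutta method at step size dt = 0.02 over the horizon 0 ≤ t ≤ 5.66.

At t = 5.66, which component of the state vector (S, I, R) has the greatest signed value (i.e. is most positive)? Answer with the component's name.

largest component: R

t=0.000: state=(0.964, 0.036, 0.000)
step 1 (dt=0.02): k1=(-0.087, 0.056, 0.031), k2=(-0.088, 0.057, 0.032), k3=(-0.088, 0.057, 0.032), k4=(-0.089, 0.057, 0.032); state += dt/6·(k1+2k2+2k3+k4)
t=0.020: state=(0.962, 0.037, 0.001)
t=0.040: state=(0.960, 0.038, 0.001)
t=0.060: state=(0.959, 0.039, 0.002)
continuing one RK4 step at a time; state shown every 10 steps (Δt=0.2):
t=0.200: state=(0.944, 0.049, 0.007)
t=0.400: state=(0.917, 0.066, 0.017)
t=0.600: state=(0.883, 0.087, 0.030)
t=0.800: state=(0.841, 0.112, 0.047)
t=1.000: state=(0.789, 0.142, 0.069)
t=1.200: state=(0.729, 0.175, 0.096)
t=1.400: state=(0.662, 0.208, 0.129)
t=1.600: state=(0.592, 0.240, 0.168)
t=1.800: state=(0.521, 0.267, 0.212)
t=2.000: state=(0.454, 0.287, 0.260)
t=2.200: state=(0.392, 0.298, 0.310)
t=2.400: state=(0.337, 0.301, 0.362)
t=2.600: state=(0.290, 0.296, 0.414)
t=2.800: state=(0.251, 0.285, 0.464)
t=3.000: state=(0.218, 0.270, 0.512)
t=3.200: state=(0.192, 0.252, 0.557)
t=3.400: state=(0.170, 0.232, 0.598)
t=3.600: state=(0.152, 0.211, 0.637)
t=3.800: state=(0.137, 0.191, 0.671)
t=4.000: state=(0.125, 0.172, 0.703)
t=4.200: state=(0.116, 0.154, 0.731)
t=4.400: state=(0.108, 0.137, 0.756)
t=4.600: state=(0.101, 0.121, 0.778)
t=4.800: state=(0.095, 0.107, 0.798)
t=5.000: state=(0.091, 0.095, 0.815)
t=5.200: state=(0.087, 0.083, 0.830)
t=5.400: state=(0.083, 0.073, 0.844)
t=5.600: state=(0.080, 0.064, 0.855)
t=5.660: state=(0.080, 0.062, 0.859)
compare at T: S=0.080, I=0.062, R=0.859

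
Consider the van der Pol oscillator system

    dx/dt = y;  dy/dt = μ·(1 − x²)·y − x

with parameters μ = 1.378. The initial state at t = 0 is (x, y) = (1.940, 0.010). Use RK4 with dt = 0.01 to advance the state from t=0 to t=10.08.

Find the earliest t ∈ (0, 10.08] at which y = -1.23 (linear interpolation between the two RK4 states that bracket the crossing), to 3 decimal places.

t=0.000: state=(1.940, 0.010)
step 1 (dt=0.01): k1=(0.010, -1.978), k2=(0.000, -1.940), k3=(0.000, -1.941), k4=(-0.009, -1.904); state += dt/6·(k1+2k2+2k3+k4)
t=0.010: state=(1.940, -0.009)
t=0.020: state=(1.940, -0.028)
t=0.030: state=(1.939, -0.046)
continuing one RK4 step at a time; state shown every 50 steps (Δt=0.5):
t=0.500: state=(1.799, -0.450)
t=1.000: state=(1.530, -0.626)
t=1.500: state=(1.160, -0.885)
t=1.830: state=(0.818, -1.221)
next step: t=1.840: state=(0.806, -1.234) — y has crossed -1.23
linear interpolation between t=1.830 (-1.22060) and t=1.840 (-1.23449) → t≈1.837

t = 1.837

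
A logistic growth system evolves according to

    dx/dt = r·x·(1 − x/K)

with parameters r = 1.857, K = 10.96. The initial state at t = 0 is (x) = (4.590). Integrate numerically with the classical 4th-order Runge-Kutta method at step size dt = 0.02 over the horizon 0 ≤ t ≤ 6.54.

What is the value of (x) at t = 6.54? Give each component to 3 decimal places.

(x) = (10.960)

t=0.000: state=(4.590)
step 1 (dt=0.02): k1=(4.954), k2=(4.968), k3=(4.969), k4=(4.982); state += dt/6·(k1+2k2+2k3+k4)
t=0.020: state=(4.689)
t=0.040: state=(4.789)
t=0.060: state=(4.890)
continuing one RK4 step at a time; state shown every 25 steps (Δt=0.5):
t=0.500: state=(7.078)
t=1.000: state=(9.008)
t=1.500: state=(10.096)
t=2.000: state=(10.601)
t=2.500: state=(10.815)
t=3.000: state=(10.902)
t=3.500: state=(10.937)
t=4.000: state=(10.951)
t=4.500: state=(10.956)
t=5.000: state=(10.959)
t=5.500: state=(10.959)
t=6.000: state=(10.960)
t=6.500: state=(10.960)
t=6.540: state=(10.960)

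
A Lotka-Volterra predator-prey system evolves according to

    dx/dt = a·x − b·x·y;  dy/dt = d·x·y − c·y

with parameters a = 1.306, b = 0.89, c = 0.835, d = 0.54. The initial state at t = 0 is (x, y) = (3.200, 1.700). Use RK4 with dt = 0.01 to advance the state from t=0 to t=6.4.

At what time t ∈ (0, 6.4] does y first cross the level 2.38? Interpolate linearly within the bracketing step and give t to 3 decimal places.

t = 0.454

t=0.000: state=(3.200, 1.700)
step 1 (dt=0.01): k1=(-0.662, 1.518), k2=(-0.683, 1.522), k3=(-0.683, 1.522), k4=(-0.704, 1.525); state += dt/6·(k1+2k2+2k3+k4)
t=0.010: state=(3.193, 1.715)
t=0.020: state=(3.186, 1.731)
t=0.030: state=(3.178, 1.746)
continuing one RK4 step at a time; state shown every 25 steps (Δt=0.25):
t=0.250: state=(2.910, 2.090)
t=0.450: state=(2.538, 2.375)
next step: t=0.460: state=(2.517, 2.388) — y has crossed 2.38
linear interpolation between t=0.450 (2.37491) and t=0.460 (2.38752) → t≈0.454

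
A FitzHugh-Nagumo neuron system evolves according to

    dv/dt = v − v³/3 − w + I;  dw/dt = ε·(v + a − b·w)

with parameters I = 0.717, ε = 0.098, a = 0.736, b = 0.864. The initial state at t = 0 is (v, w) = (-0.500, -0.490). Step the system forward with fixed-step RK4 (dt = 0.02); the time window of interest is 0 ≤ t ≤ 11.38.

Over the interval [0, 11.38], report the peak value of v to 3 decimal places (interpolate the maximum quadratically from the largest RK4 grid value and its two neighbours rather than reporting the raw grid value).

t=0.000: state=(-0.500, -0.490)
step 1 (dt=0.02): k1=(0.749, 0.065), k2=(0.754, 0.065), k3=(0.754, 0.065), k4=(0.759, 0.066); state += dt/6·(k1+2k2+2k3+k4)
t=0.020: state=(-0.485, -0.489)
t=0.040: state=(-0.470, -0.487)
t=0.060: state=(-0.454, -0.486)
continuing one RK4 step at a time; state shown every 25 steps (Δt=0.5):
t=0.500: state=(-0.043, -0.448)
t=1.000: state=(0.655, -0.381)
t=1.500: state=(1.479, -0.278)
t=2.000: state=(1.921, -0.147)
t=2.500: state=(2.011, -0.011)
t=3.000: state=(1.997, 0.121)
t=3.500: state=(1.960, 0.247)
t=4.000: state=(1.919, 0.365)
t=4.500: state=(1.877, 0.476)
t=5.000: state=(1.834, 0.581)
t=5.500: state=(1.791, 0.679)
t=6.000: state=(1.748, 0.771)
t=6.500: state=(1.705, 0.857)
t=7.000: state=(1.661, 0.938)
t=7.500: state=(1.617, 1.013)
t=8.000: state=(1.573, 1.083)
t=8.500: state=(1.528, 1.147)
t=9.000: state=(1.482, 1.207)
t=9.500: state=(1.435, 1.262)
t=10.000: state=(1.386, 1.313)
t=10.500: state=(1.337, 1.359)
t=11.000: state=(1.285, 1.401)
t=11.380: state=(1.243, 1.430)
largest grid value and its neighbours: v(2.560)=2.01219, v(2.580)=2.01229, v(2.600)=2.01228
parabola through these three points peaks at t≈2.588 with v≈2.01230

max v = 2.012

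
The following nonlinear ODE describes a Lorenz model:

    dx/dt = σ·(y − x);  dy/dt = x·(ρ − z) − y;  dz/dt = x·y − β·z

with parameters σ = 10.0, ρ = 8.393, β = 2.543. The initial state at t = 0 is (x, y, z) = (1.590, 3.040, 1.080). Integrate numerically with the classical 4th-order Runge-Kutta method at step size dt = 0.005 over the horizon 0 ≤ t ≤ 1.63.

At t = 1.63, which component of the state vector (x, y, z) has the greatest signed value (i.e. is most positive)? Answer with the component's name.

largest component: z

t=0.000: state=(1.590, 3.040, 1.080)
step 1 (dt=0.005): k1=(14.500, 8.588, 2.087), k2=(14.352, 8.823, 2.219), k3=(14.362, 8.819, 2.218), k4=(14.223, 9.050, 2.351); state += dt/6·(k1+2k2+2k3+k4)
t=0.005: state=(1.662, 3.084, 1.091)
t=0.010: state=(1.732, 3.130, 1.104)
t=0.015: state=(1.802, 3.179, 1.117)
continuing one RK4 step at a time; state shown every 20 steps (Δt=0.1):
t=0.100: state=(2.929, 4.286, 1.585)
t=0.200: state=(4.414, 6.027, 2.929)
t=0.300: state=(6.037, 7.550, 5.494)
t=0.400: state=(7.109, 7.567, 8.826)
t=0.500: state=(6.774, 5.689, 11.027)
t=0.600: state=(5.263, 3.545, 10.983)
t=0.700: state=(3.690, 2.365, 9.638)
t=0.800: state=(2.687, 1.997, 8.060)
t=0.900: state=(2.254, 2.047, 6.678)
t=1.000: state=(2.218, 2.333, 5.603)
t=1.100: state=(2.458, 2.817, 4.873)
t=1.200: state=(2.926, 3.501, 4.529)
t=1.300: state=(3.598, 4.357, 4.650)
t=1.400: state=(4.411, 5.252, 5.323)
t=1.500: state=(5.201, 5.889, 6.532)
t=1.600: state=(5.683, 5.914, 7.956)
t=1.630: state=(5.726, 5.780, 8.337)
compare at T: x=5.726, y=5.780, z=8.337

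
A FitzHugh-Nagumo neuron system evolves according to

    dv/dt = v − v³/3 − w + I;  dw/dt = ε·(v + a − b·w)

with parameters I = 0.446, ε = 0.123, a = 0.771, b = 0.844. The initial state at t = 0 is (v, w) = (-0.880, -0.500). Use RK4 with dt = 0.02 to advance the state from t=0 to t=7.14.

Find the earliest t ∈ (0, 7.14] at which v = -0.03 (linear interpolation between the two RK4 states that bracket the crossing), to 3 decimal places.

t=0.000: state=(-0.880, -0.500)
step 1 (dt=0.02): k1=(0.293, 0.038), k2=(0.293, 0.039), k3=(0.293, 0.039), k4=(0.294, 0.039); state += dt/6·(k1+2k2+2k3+k4)
t=0.020: state=(-0.874, -0.499)
t=0.040: state=(-0.868, -0.498)
t=0.060: state=(-0.862, -0.498)
continuing one RK4 step at a time; state shown every 25 steps (Δt=0.5):
t=0.500: state=(-0.727, -0.477)
t=1.000: state=(-0.549, -0.445)
t=1.500: state=(-0.319, -0.402)
t=1.940: state=(-0.036, -0.353)
next step: t=1.960: state=(-0.021, -0.351) — v has crossed -0.03
linear interpolation between t=1.940 (-0.03619) and t=1.960 (-0.02080) → t≈1.948

t = 1.948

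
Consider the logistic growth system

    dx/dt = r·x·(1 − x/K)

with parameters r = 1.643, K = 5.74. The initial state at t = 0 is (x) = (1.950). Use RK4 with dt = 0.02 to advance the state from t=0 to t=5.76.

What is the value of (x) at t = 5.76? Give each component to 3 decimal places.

(x) = (5.739)

t=0.000: state=(1.950)
step 1 (dt=0.02): k1=(2.115), k2=(2.126), k3=(2.127), k4=(2.137); state += dt/6·(k1+2k2+2k3+k4)
t=0.020: state=(1.993)
t=0.040: state=(2.035)
t=0.060: state=(2.079)
continuing one RK4 step at a time; state shown every 10 steps (Δt=0.2):
t=0.200: state=(2.392)
t=0.400: state=(2.859)
t=0.600: state=(3.327)
t=0.800: state=(3.771)
t=1.000: state=(4.172)
t=1.200: state=(4.518)
t=1.400: state=(4.804)
t=1.600: state=(5.034)
t=1.800: state=(5.214)
t=2.000: state=(5.351)
t=2.200: state=(5.455)
t=2.400: state=(5.532)
t=2.600: state=(5.588)
t=2.800: state=(5.630)
t=3.000: state=(5.660)
t=3.200: state=(5.682)
t=3.400: state=(5.698)
t=3.600: state=(5.710)
t=3.800: state=(5.718)
t=4.000: state=(5.724)
t=4.200: state=(5.729)
t=4.400: state=(5.732)
t=4.600: state=(5.734)
t=4.800: state=(5.736)
t=5.000: state=(5.737)
t=5.200: state=(5.738)
t=5.400: state=(5.738)
t=5.600: state=(5.739)
t=5.760: state=(5.739)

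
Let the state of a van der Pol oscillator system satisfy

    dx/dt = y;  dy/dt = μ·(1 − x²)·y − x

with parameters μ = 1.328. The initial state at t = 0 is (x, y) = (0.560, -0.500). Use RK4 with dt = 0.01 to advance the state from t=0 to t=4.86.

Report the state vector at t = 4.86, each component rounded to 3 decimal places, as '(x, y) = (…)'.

t=0.000: state=(0.560, -0.500)
step 1 (dt=0.01): k1=(-0.500, -1.016), k2=(-0.505, -1.020), k3=(-0.505, -1.020), k4=(-0.510, -1.024); state += dt/6·(k1+2k2+2k3+k4)
t=0.010: state=(0.555, -0.510)
t=0.020: state=(0.550, -0.520)
t=0.030: state=(0.545, -0.531)
continuing one RK4 step at a time; state shown every 20 steps (Δt=0.2):
t=0.200: state=(0.439, -0.722)
t=0.400: state=(0.268, -0.990)
t=0.600: state=(0.038, -1.319)
t=0.800: state=(-0.262, -1.689)
t=1.000: state=(-0.633, -1.988)
t=1.200: state=(-1.037, -1.977)
t=1.400: state=(-1.392, -1.504)
t=1.600: state=(-1.623, -0.807)
t=1.800: state=(-1.723, -0.231)
t=2.000: state=(-1.730, 0.133)
t=2.200: state=(-1.680, 0.348)
t=2.400: state=(-1.596, 0.488)
t=2.600: state=(-1.487, 0.597)
t=2.800: state=(-1.357, 0.705)
t=3.000: state=(-1.204, 0.831)
t=3.200: state=(-1.022, 0.996)
t=3.400: state=(-0.801, 1.228)
t=3.600: state=(-0.523, 1.566)
t=3.800: state=(-0.164, 2.052)
t=4.000: state=(0.305, 2.649)
t=4.200: state=(0.880, 3.006)
t=4.400: state=(1.447, 2.485)
t=4.600: state=(1.828, 1.298)
t=4.800: state=(1.985, 0.362)
t=4.860: state=(2.001, 0.179)

(x, y) = (2.001, 0.179)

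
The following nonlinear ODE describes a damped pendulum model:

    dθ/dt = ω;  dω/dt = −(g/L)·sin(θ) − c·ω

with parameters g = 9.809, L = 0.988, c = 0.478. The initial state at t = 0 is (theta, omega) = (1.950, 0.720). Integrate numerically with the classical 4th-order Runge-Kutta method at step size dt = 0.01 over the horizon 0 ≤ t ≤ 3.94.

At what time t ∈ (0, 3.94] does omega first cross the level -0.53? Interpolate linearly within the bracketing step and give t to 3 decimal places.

t = 0.136

t=0.000: state=(1.950, 0.720)
step 1 (dt=0.01): k1=(0.720, -9.567), k2=(0.672, -9.531), k3=(0.672, -9.532), k4=(0.625, -9.497); state += dt/6·(k1+2k2+2k3+k4)
t=0.010: state=(1.957, 0.625)
t=0.020: state=(1.962, 0.530)
t=0.030: state=(1.967, 0.436)
t=0.130: state=(1.965, -0.476)
next step: t=0.140: state=(1.960, -0.565) — omega has crossed -0.53
linear interpolation between t=0.130 (-0.47608) and t=0.140 (-0.56536) → t≈0.136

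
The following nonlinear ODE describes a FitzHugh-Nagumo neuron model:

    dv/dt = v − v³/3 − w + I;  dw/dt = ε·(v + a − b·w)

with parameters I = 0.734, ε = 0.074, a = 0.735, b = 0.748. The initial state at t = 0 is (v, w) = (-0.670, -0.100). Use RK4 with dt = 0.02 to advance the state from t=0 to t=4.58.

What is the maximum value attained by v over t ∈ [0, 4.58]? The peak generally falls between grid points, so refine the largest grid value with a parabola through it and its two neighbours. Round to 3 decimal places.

t=0.000: state=(-0.670, -0.100)
step 1 (dt=0.02): k1=(0.264, 0.010), k2=(0.266, 0.011), k3=(0.266, 0.011), k4=(0.267, 0.011); state += dt/6·(k1+2k2+2k3+k4)
t=0.020: state=(-0.665, -0.100)
t=0.040: state=(-0.659, -0.100)
t=0.060: state=(-0.654, -0.099)
continuing one RK4 step at a time; state shown every 10 steps (Δt=0.2):
t=0.200: state=(-0.614, -0.098)
t=0.400: state=(-0.552, -0.094)
t=0.600: state=(-0.481, -0.090)
t=0.800: state=(-0.399, -0.085)
t=1.000: state=(-0.303, -0.078)
t=1.200: state=(-0.190, -0.070)
t=1.400: state=(-0.055, -0.060)
t=1.600: state=(0.108, -0.048)
t=1.800: state=(0.303, -0.034)
t=2.000: state=(0.532, -0.017)
t=2.200: state=(0.793, 0.004)
t=2.400: state=(1.068, 0.028)
t=2.600: state=(1.329, 0.057)
t=2.800: state=(1.549, 0.088)
t=3.000: state=(1.710, 0.122)
t=3.200: state=(1.814, 0.157)
t=3.400: state=(1.875, 0.194)
t=3.600: state=(1.906, 0.230)
t=3.800: state=(1.919, 0.267)
t=4.000: state=(1.921, 0.303)
t=4.200: state=(1.916, 0.338)
t=4.400: state=(1.908, 0.374)
t=4.580: state=(1.899, 0.405)
largest grid value and its neighbours: v(3.920)=1.92076, v(3.940)=1.92080, v(3.960)=1.92078
parabola through these three points peaks at t≈3.943 with v≈1.92080

max v = 1.921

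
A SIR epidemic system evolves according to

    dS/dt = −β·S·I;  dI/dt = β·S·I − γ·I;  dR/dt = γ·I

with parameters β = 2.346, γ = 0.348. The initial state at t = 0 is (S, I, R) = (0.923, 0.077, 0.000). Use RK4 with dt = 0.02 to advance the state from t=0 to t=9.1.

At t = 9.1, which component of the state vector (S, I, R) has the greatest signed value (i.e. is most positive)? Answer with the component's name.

t=0.000: state=(0.923, 0.077, 0.000)
step 1 (dt=0.02): k1=(-0.167, 0.140, 0.027), k2=(-0.169, 0.142, 0.027), k3=(-0.169, 0.142, 0.027), k4=(-0.172, 0.144, 0.028); state += dt/6·(k1+2k2+2k3+k4)
t=0.020: state=(0.920, 0.080, 0.001)
t=0.040: state=(0.916, 0.083, 0.001)
t=0.060: state=(0.912, 0.086, 0.002)
continuing one RK4 step at a time; state shown every 25 steps (Δt=0.5):
t=0.500: state=(0.800, 0.179, 0.021)
t=1.000: state=(0.591, 0.343, 0.066)
t=1.500: state=(0.358, 0.501, 0.140)
t=2.000: state=(0.189, 0.576, 0.235)
t=2.500: state=(0.096, 0.568, 0.336)
t=3.000: state=(0.051, 0.519, 0.431)
t=3.500: state=(0.029, 0.456, 0.516)
t=4.000: state=(0.017, 0.393, 0.589)
t=4.500: state=(0.011, 0.336, 0.653)
t=5.000: state=(0.008, 0.285, 0.707)
t=5.500: state=(0.006, 0.242, 0.752)
t=6.000: state=(0.004, 0.204, 0.791)
t=6.500: state=(0.004, 0.173, 0.824)
t=7.000: state=(0.003, 0.146, 0.852)
t=7.500: state=(0.003, 0.123, 0.875)
t=8.000: state=(0.002, 0.103, 0.894)
t=8.500: state=(0.002, 0.087, 0.911)
t=9.000: state=(0.002, 0.073, 0.925)
t=9.100: state=(0.002, 0.071, 0.927)
compare at T: S=0.002, I=0.071, R=0.927

largest component: R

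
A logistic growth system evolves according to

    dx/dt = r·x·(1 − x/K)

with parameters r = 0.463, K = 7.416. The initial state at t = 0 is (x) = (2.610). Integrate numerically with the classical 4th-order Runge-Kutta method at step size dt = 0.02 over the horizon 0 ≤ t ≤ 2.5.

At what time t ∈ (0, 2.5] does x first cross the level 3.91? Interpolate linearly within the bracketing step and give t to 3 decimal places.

t = 1.554

t=0.000: state=(2.610)
step 1 (dt=0.02): k1=(0.783), k2=(0.784), k3=(0.784), k4=(0.785); state += dt/6·(k1+2k2+2k3+k4)
t=0.020: state=(2.626)
t=0.040: state=(2.641)
t=0.060: state=(2.657)
continuing one RK4 step at a time; state shown every 5 steps (Δt=0.1):
t=0.100: state=(2.689)
t=0.200: state=(2.769)
t=0.300: state=(2.849)
t=0.400: state=(2.931)
t=0.500: state=(3.014)
t=0.600: state=(3.097)
t=0.700: state=(3.181)
t=0.800: state=(3.265)
t=0.900: state=(3.350)
t=1.000: state=(3.435)
t=1.100: state=(3.521)
t=1.200: state=(3.606)
t=1.300: state=(3.692)
t=1.400: state=(3.778)
t=1.500: state=(3.864)
t=1.540: state=(3.898)
next step: t=1.560: state=(3.915) — x has crossed 3.91
linear interpolation between t=1.540 (3.89788) and t=1.560 (3.91500) → t≈1.554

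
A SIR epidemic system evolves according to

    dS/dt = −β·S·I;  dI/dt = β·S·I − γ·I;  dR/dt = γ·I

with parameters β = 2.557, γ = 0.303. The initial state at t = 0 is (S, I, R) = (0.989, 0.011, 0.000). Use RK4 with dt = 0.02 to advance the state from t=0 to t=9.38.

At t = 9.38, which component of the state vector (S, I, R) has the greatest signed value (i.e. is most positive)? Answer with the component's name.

largest component: R

t=0.000: state=(0.989, 0.011, 0.000)
step 1 (dt=0.02): k1=(-0.028, 0.024, 0.003), k2=(-0.028, 0.025, 0.003), k3=(-0.028, 0.025, 0.003), k4=(-0.029, 0.026, 0.003); state += dt/6·(k1+2k2+2k3+k4)
t=0.020: state=(0.988, 0.012, 0.000)
t=0.040: state=(0.988, 0.012, 0.000)
t=0.060: state=(0.987, 0.013, 0.000)
continuing one RK4 step at a time; state shown every 25 steps (Δt=0.5):
t=0.500: state=(0.964, 0.033, 0.003)
t=1.000: state=(0.894, 0.094, 0.012)
t=1.500: state=(0.734, 0.231, 0.035)
t=2.000: state=(0.481, 0.434, 0.085)
t=2.500: state=(0.247, 0.588, 0.164)
t=3.000: state=(0.112, 0.630, 0.258)
t=3.500: state=(0.051, 0.598, 0.351)
t=4.000: state=(0.025, 0.538, 0.438)
t=4.500: state=(0.013, 0.473, 0.514)
t=5.000: state=(0.007, 0.412, 0.581)
t=5.500: state=(0.004, 0.356, 0.639)
t=6.000: state=(0.003, 0.308, 0.689)
t=6.500: state=(0.002, 0.265, 0.733)
t=7.000: state=(0.001, 0.228, 0.770)
t=7.500: state=(0.001, 0.197, 0.802)
t=8.000: state=(0.001, 0.169, 0.830)
t=8.500: state=(0.001, 0.146, 0.854)
t=9.000: state=(0.001, 0.125, 0.874)
t=9.380: state=(0.001, 0.112, 0.888)
compare at T: S=0.001, I=0.112, R=0.888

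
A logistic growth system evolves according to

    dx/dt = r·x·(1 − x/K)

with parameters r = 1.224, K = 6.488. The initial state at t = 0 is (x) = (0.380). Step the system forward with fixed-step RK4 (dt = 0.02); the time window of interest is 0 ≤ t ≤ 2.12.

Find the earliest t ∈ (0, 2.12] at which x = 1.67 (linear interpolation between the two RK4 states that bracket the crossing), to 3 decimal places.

t = 1.403

t=0.000: state=(0.380)
step 1 (dt=0.02): k1=(0.438), k2=(0.443), k3=(0.443), k4=(0.447); state += dt/6·(k1+2k2+2k3+k4)
t=0.020: state=(0.389)
t=0.040: state=(0.398)
t=0.060: state=(0.407)
continuing one RK4 step at a time; state shown every 5 steps (Δt=0.1):
t=0.100: state=(0.426)
t=0.200: state=(0.478)
t=0.300: state=(0.535)
t=0.400: state=(0.598)
t=0.500: state=(0.668)
t=0.600: state=(0.745)
t=0.700: state=(0.829)
t=0.800: state=(0.922)
t=0.900: state=(1.023)
t=1.000: state=(1.133)
t=1.100: state=(1.252)
t=1.200: state=(1.380)
t=1.300: state=(1.518)
t=1.400: state=(1.665)
next step: t=1.420: state=(1.695) — x has crossed 1.67
linear interpolation between t=1.400 (1.66498) and t=1.420 (1.69546) → t≈1.403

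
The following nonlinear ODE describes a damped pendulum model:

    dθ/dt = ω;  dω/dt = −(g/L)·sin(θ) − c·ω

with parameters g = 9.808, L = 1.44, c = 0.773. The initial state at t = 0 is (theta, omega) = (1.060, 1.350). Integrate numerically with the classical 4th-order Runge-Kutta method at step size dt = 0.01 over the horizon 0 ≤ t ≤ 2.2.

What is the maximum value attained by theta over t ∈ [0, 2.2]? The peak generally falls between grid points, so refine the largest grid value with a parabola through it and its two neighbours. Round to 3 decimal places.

max theta = 1.193

t=0.000: state=(1.060, 1.350)
step 1 (dt=0.01): k1=(1.350, -6.985), k2=(1.315, -6.981), k3=(1.315, -6.980), k4=(1.280, -6.975); state += dt/6·(k1+2k2+2k3+k4)
t=0.010: state=(1.073, 1.280)
t=0.020: state=(1.086, 1.211)
t=0.030: state=(1.097, 1.141)
continuing one RK4 step at a time; state shown every 10 steps (Δt=0.1):
t=0.100: state=(1.160, 0.661)
t=0.200: state=(1.193, 0.005)
t=0.300: state=(1.163, -0.602)
t=0.400: state=(1.075, -1.148)
t=0.500: state=(0.936, -1.617)
t=0.600: state=(0.755, -1.987)
t=0.700: state=(0.543, -2.235)
t=0.800: state=(0.313, -2.339)
t=0.900: state=(0.080, -2.292)
t=1.000: state=(-0.141, -2.099)
t=1.100: state=(-0.336, -1.786)
t=1.200: state=(-0.495, -1.386)
t=1.300: state=(-0.612, -0.936)
t=1.400: state=(-0.682, -0.470)
t=1.500: state=(-0.706, -0.014)
t=1.600: state=(-0.686, 0.409)
t=1.700: state=(-0.626, 0.780)
t=1.800: state=(-0.532, 1.081)
t=1.900: state=(-0.412, 1.299)
t=2.000: state=(-0.275, 1.424)
t=2.100: state=(-0.131, 1.449)
t=2.200: state=(0.011, 1.380)
largest grid value and its neighbours: theta(0.190)=1.19292, theta(0.200)=1.19329, theta(0.210)=1.19303
parabola through these three points peaks at t≈0.201 with theta≈1.19329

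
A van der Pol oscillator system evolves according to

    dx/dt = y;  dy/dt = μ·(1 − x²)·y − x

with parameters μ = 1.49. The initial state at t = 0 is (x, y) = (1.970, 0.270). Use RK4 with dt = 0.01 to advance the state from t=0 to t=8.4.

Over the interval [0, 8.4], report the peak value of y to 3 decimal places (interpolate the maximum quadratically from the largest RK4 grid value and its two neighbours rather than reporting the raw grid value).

max y = 3.212

t=0.000: state=(1.970, 0.270)
step 1 (dt=0.01): k1=(0.270, -3.129), k2=(0.254, -3.065), k3=(0.255, -3.066), k4=(0.239, -3.003); state += dt/6·(k1+2k2+2k3+k4)
t=0.010: state=(1.973, 0.239)
t=0.020: state=(1.975, 0.210)
t=0.030: state=(1.977, 0.182)
continuing one RK4 step at a time; state shown every 50 steps (Δt=0.5):
t=0.500: state=(1.890, -0.381)
t=1.000: state=(1.659, -0.531)
t=1.500: state=(1.353, -0.707)
t=2.000: state=(0.920, -1.084)
t=2.500: state=(0.163, -2.120)
t=3.000: state=(-1.260, -2.993)
t=3.500: state=(-2.007, -0.205)
t=4.000: state=(-1.912, 0.386)
t=4.500: state=(-1.683, 0.523)
t=5.000: state=(-1.384, 0.688)
t=5.500: state=(-0.966, 1.036)
t=6.000: state=(-0.251, 1.985)
t=6.500: state=(1.127, 3.129)
t=7.000: state=(1.995, 0.343)
t=7.500: state=(1.929, -0.369)
t=8.000: state=(1.705, -0.512)
t=8.400: state=(1.478, -0.630)
largest grid value and its neighbours: y(6.420)=3.21087, y(6.430)=3.21207, y(6.440)=3.21016
parabola through these three points peaks at t≈6.429 with y≈3.21209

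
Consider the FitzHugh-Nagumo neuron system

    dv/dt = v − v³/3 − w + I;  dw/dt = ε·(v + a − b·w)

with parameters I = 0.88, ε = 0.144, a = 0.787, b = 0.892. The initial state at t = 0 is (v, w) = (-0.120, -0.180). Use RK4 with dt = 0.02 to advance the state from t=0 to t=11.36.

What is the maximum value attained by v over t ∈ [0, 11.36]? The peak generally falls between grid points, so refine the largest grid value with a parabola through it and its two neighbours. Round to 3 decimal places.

t=0.000: state=(-0.120, -0.180)
step 1 (dt=0.02): k1=(0.941, 0.119), k2=(0.949, 0.120), k3=(0.949, 0.120), k4=(0.957, 0.122); state += dt/6·(k1+2k2+2k3+k4)
t=0.020: state=(-0.101, -0.178)
t=0.040: state=(-0.082, -0.175)
t=0.060: state=(-0.062, -0.173)
continuing one RK4 step at a time; state shown every 25 steps (Δt=0.5):
t=0.500: state=(0.466, -0.103)
t=1.000: state=(1.230, 0.017)
t=1.500: state=(1.768, 0.179)
t=2.000: state=(1.922, 0.353)
t=2.500: state=(1.916, 0.520)
t=3.000: state=(1.871, 0.674)
t=3.500: state=(1.815, 0.816)
t=4.000: state=(1.757, 0.945)
t=4.500: state=(1.699, 1.061)
t=5.000: state=(1.640, 1.167)
t=5.500: state=(1.581, 1.261)
t=6.000: state=(1.522, 1.346)
t=6.500: state=(1.462, 1.421)
t=7.000: state=(1.401, 1.487)
t=7.500: state=(1.339, 1.545)
t=8.000: state=(1.275, 1.595)
t=8.500: state=(1.208, 1.637)
t=9.000: state=(1.137, 1.672)
t=9.500: state=(1.062, 1.700)
t=10.000: state=(0.980, 1.720)
t=10.500: state=(0.887, 1.733)
t=11.000: state=(0.779, 1.738)
t=11.360: state=(0.687, 1.737)
largest grid value and its neighbours: v(2.160)=1.92876, v(2.180)=1.92888, v(2.200)=1.92887
parabola through these three points peaks at t≈2.188 with v≈1.92889

max v = 1.929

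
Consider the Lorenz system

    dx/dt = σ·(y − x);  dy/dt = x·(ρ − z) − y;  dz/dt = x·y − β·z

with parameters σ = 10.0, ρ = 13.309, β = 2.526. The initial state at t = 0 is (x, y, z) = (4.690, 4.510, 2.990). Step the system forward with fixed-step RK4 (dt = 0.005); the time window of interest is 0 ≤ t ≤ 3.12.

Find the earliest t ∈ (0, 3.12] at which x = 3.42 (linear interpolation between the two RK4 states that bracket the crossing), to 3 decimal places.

t = 0.517

t=0.000: state=(4.690, 4.510, 2.990)
step 1 (dt=0.005): k1=(-1.800, 43.886, 13.599), k2=(-0.658, 43.571, 14.007), k3=(-0.694, 43.596, 14.014), k4=(0.415, 43.304, 14.428); state += dt/6·(k1+2k2+2k3+k4)
t=0.005: state=(4.687, 4.728, 3.060)
t=0.010: state=(4.694, 4.943, 3.134)
t=0.015: state=(4.711, 5.156, 3.213)
continuing one RK4 step at a time; state shown every 40 steps (Δt=0.2):
t=0.200: state=(8.905, 11.431, 11.216)
t=0.400: state=(7.197, 3.518, 18.548)
t=0.515: state=(3.461, 1.052, 14.910)
next step: t=0.520: state=(3.342, 1.021, 14.740) — x has crossed 3.42
linear interpolation between t=0.515 (3.46071) and t=0.520 (3.34245) → t≈0.517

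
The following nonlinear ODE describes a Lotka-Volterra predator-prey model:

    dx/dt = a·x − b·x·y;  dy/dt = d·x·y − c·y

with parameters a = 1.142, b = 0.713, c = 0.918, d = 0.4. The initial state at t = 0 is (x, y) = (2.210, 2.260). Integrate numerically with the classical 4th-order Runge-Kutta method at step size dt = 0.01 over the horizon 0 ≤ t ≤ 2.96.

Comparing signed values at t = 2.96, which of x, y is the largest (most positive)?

t=0.000: state=(2.210, 2.260)
step 1 (dt=0.01): k1=(-1.037, -0.077), k2=(-1.034, -0.082), k3=(-1.034, -0.082), k4=(-1.031, -0.086); state += dt/6·(k1+2k2+2k3+k4)
t=0.010: state=(2.200, 2.259)
t=0.020: state=(2.189, 2.258)
t=0.030: state=(2.179, 2.257)
continuing one RK4 step at a time; state shown every 10 steps (Δt=0.1):
t=0.100: state=(2.109, 2.248)
t=0.200: state=(2.016, 2.227)
t=0.300: state=(1.930, 2.198)
t=0.400: state=(1.852, 2.163)
t=0.500: state=(1.782, 2.122)
t=0.600: state=(1.720, 2.076)
t=0.700: state=(1.665, 2.027)
t=0.800: state=(1.619, 1.974)
t=0.900: state=(1.579, 1.920)
t=1.000: state=(1.547, 1.865)
t=1.100: state=(1.521, 1.809)
t=1.200: state=(1.502, 1.753)
t=1.300: state=(1.489, 1.698)
t=1.400: state=(1.481, 1.643)
t=1.500: state=(1.480, 1.591)
t=1.600: state=(1.484, 1.540)
t=1.700: state=(1.493, 1.491)
t=1.800: state=(1.507, 1.444)
t=1.900: state=(1.526, 1.400)
t=2.000: state=(1.551, 1.358)
t=2.100: state=(1.580, 1.319)
t=2.200: state=(1.615, 1.283)
t=2.300: state=(1.654, 1.249)
t=2.400: state=(1.698, 1.219)
t=2.500: state=(1.746, 1.191)
t=2.600: state=(1.800, 1.166)
t=2.700: state=(1.858, 1.145)
t=2.800: state=(1.921, 1.126)
t=2.900: state=(1.988, 1.111)
t=2.960: state=(2.031, 1.104)
compare at T: x=2.031, y=1.104

largest component: x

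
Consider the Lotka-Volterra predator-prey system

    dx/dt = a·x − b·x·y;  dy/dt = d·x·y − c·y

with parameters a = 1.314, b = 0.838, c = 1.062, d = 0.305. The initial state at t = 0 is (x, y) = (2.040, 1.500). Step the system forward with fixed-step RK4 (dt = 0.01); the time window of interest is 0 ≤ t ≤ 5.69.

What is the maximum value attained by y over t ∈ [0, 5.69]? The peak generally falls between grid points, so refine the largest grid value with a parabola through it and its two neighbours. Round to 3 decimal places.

t=0.000: state=(2.040, 1.500)
step 1 (dt=0.01): k1=(0.116, -0.660), k2=(0.122, -0.658), k3=(0.122, -0.658), k4=(0.128, -0.656); state += dt/6·(k1+2k2+2k3+k4)
t=0.010: state=(2.041, 1.493)
t=0.020: state=(2.043, 1.487)
t=0.030: state=(2.044, 1.480)
continuing one RK4 step at a time; state shown every 20 steps (Δt=0.2):
t=0.200: state=(2.085, 1.375)
t=0.400: state=(2.174, 1.266)
t=0.600: state=(2.305, 1.173)
t=0.800: state=(2.479, 1.098)
t=1.000: state=(2.696, 1.039)
t=1.200: state=(2.957, 0.998)
t=1.400: state=(3.260, 0.976)
t=1.600: state=(3.603, 0.973)
t=1.800: state=(3.976, 0.991)
t=2.000: state=(4.366, 1.033)
t=2.200: state=(4.749, 1.103)
t=2.400: state=(5.093, 1.205)
t=2.600: state=(5.353, 1.341)
t=2.800: state=(5.485, 1.510)
t=3.000: state=(5.450, 1.706)
t=3.200: state=(5.234, 1.913)
t=3.400: state=(4.859, 2.106)
t=3.600: state=(4.380, 2.258)
t=3.800: state=(3.869, 2.348)
t=4.000: state=(3.386, 2.369)
t=4.200: state=(2.969, 2.324)
t=4.400: state=(2.635, 2.229)
t=4.600: state=(2.384, 2.099)
t=4.800: state=(2.207, 1.952)
t=5.000: state=(2.096, 1.800)
t=5.200: state=(2.042, 1.651)
t=5.400: state=(2.038, 1.511)
t=5.600: state=(2.080, 1.385)
t=5.690: state=(2.113, 1.334)
largest grid value and its neighbours: y(3.950)=2.36991, y(3.960)=2.36997, y(3.970)=2.36986
parabola through these three points peaks at t≈3.958 with y≈2.36997

max y = 2.370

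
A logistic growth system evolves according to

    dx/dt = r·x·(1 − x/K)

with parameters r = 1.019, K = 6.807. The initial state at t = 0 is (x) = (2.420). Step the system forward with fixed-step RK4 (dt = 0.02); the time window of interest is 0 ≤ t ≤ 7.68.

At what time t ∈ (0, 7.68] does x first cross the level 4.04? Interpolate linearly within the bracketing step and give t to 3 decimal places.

t=0.000: state=(2.420)
step 1 (dt=0.02): k1=(1.589), k2=(1.594), k3=(1.594), k4=(1.599); state += dt/6·(k1+2k2+2k3+k4)
t=0.020: state=(2.452)
t=0.040: state=(2.484)
t=0.060: state=(2.516)
continuing one RK4 step at a time; state shown every 25 steps (Δt=0.5):
t=0.500: state=(3.258)
t=0.940: state=(4.015)
next step: t=0.960: state=(4.048) — x has crossed 4.04
linear interpolation between t=0.940 (4.01451) and t=0.960 (4.04801) → t≈0.955

t = 0.955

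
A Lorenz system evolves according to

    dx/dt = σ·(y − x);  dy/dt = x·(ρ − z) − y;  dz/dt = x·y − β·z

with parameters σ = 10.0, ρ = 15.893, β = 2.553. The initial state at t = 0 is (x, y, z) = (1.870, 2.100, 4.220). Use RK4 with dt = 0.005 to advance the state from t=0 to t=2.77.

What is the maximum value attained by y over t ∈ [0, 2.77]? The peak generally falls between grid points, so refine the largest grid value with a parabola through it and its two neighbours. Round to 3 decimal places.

max y = 13.456

t=0.000: state=(1.870, 2.100, 4.220)
step 1 (dt=0.005): k1=(2.300, 19.729, -6.847), k2=(2.736, 19.778, -6.698), k3=(2.726, 19.790, -6.697), k4=(3.153, 19.852, -6.546); state += dt/6·(k1+2k2+2k3+k4)
t=0.005: state=(1.884, 2.199, 4.187)
t=0.010: state=(1.901, 2.299, 4.155)
t=0.015: state=(1.923, 2.399, 4.124)
continuing one RK4 step at a time; state shown every 20 steps (Δt=0.1):
t=0.100: state=(2.825, 4.441, 3.930)
t=0.200: state=(5.154, 8.244, 5.279)
t=0.300: state=(8.843, 12.767, 10.834)
t=0.400: state=(11.385, 11.531, 20.359)
t=0.500: state=(8.652, 3.896, 22.847)
t=0.600: state=(4.086, 0.400, 18.703)
t=0.700: state=(1.589, 0.128, 14.527)
t=0.800: state=(0.765, 0.412, 11.277)
t=0.900: state=(0.663, 0.754, 8.771)
t=1.000: state=(0.897, 1.273, 6.863)
t=1.100: state=(1.453, 2.224, 5.495)
t=1.200: state=(2.544, 4.025, 4.803)
t=1.300: state=(4.579, 7.245, 5.492)
t=1.400: state=(7.861, 11.565, 9.561)
t=1.500: state=(10.857, 12.250, 18.084)
t=1.600: state=(9.521, 5.766, 22.653)
t=1.700: state=(5.212, 1.237, 19.604)
t=1.800: state=(2.325, 0.504, 15.414)
t=1.900: state=(1.263, 0.790, 12.031)
t=2.000: state=(1.136, 1.285, 9.424)
t=2.100: state=(1.502, 2.087, 7.492)
t=2.200: state=(2.357, 3.529, 6.277)
t=2.300: state=(3.966, 6.078, 6.199)
t=2.400: state=(6.642, 9.820, 8.584)
t=2.500: state=(9.732, 12.138, 15.060)
t=2.600: state=(10.130, 8.223, 21.317)
t=2.700: state=(6.787, 2.867, 20.551)
t=2.770: state=(4.328, 1.393, 17.895)
largest grid value and its neighbours: y(0.335)=13.44498, y(0.340)=13.45574, y(0.345)=13.44149
parabola through these three points peaks at t≈0.340 with y≈13.45580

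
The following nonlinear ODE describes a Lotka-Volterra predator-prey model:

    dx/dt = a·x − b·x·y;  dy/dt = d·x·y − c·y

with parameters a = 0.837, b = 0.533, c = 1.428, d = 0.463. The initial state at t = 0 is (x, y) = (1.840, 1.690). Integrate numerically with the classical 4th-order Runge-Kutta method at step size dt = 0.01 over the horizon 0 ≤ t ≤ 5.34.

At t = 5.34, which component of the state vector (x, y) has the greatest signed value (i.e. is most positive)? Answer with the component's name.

largest component: y

t=0.000: state=(1.840, 1.690)
step 1 (dt=0.01): k1=(-0.117, -0.974), k2=(-0.113, -0.971), k3=(-0.113, -0.971), k4=(-0.108, -0.969); state += dt/6·(k1+2k2+2k3+k4)
t=0.010: state=(1.839, 1.680)
t=0.020: state=(1.838, 1.671)
t=0.030: state=(1.837, 1.661)
continuing one RK4 step at a time; state shown every 20 steps (Δt=0.2):
t=0.200: state=(1.835, 1.505)
t=0.400: state=(1.864, 1.342)
t=0.600: state=(1.925, 1.202)
t=0.800: state=(2.015, 1.084)
t=1.000: state=(2.134, 0.987)
t=1.200: state=(2.280, 0.910)
t=1.400: state=(2.455, 0.851)
t=1.600: state=(2.656, 0.810)
t=1.800: state=(2.885, 0.787)
t=2.000: state=(3.137, 0.781)
t=2.200: state=(3.411, 0.795)
t=2.400: state=(3.698, 0.831)
t=2.600: state=(3.990, 0.891)
t=2.800: state=(4.270, 0.982)
t=3.000: state=(4.517, 1.109)
t=3.200: state=(4.704, 1.278)
t=3.400: state=(4.800, 1.493)
t=3.600: state=(4.776, 1.749)
t=3.800: state=(4.616, 2.033)
t=4.000: state=(4.327, 2.314)
t=4.200: state=(3.945, 2.552)
t=4.400: state=(3.520, 2.710)
t=4.600: state=(3.105, 2.768)
t=4.800: state=(2.737, 2.725)
t=5.000: state=(2.435, 2.601)
t=5.200: state=(2.202, 2.421)
t=5.340: state=(2.077, 2.277)
compare at T: x=2.077, y=2.277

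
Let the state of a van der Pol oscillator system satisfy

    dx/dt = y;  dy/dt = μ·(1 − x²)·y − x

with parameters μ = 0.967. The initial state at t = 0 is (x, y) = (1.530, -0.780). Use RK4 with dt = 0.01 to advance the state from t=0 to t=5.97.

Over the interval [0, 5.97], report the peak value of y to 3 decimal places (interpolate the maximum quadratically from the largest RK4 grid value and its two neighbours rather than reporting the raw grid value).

t=0.000: state=(1.530, -0.780)
step 1 (dt=0.01): k1=(-0.780, -0.519), k2=(-0.783, -0.520), k3=(-0.783, -0.520), k4=(-0.785, -0.522); state += dt/6·(k1+2k2+2k3+k4)
t=0.010: state=(1.522, -0.785)
t=0.020: state=(1.514, -0.790)
t=0.030: state=(1.506, -0.796)
continuing one RK4 step at a time; state shown every 20 steps (Δt=0.2):
t=0.200: state=(1.363, -0.893)
t=0.400: state=(1.171, -1.034)
t=0.600: state=(0.947, -1.219)
t=0.800: state=(0.679, -1.469)
t=1.000: state=(0.354, -1.801)
t=1.200: state=(-0.046, -2.206)
t=1.400: state=(-0.526, -2.567)
t=1.600: state=(-1.051, -2.589)
t=1.800: state=(-1.521, -2.024)
t=2.000: state=(-1.837, -1.126)
t=2.200: state=(-1.982, -0.370)
t=2.400: state=(-2.005, 0.096)
t=2.600: state=(-1.958, 0.358)
t=2.800: state=(-1.869, 0.514)
t=3.000: state=(-1.755, 0.624)
t=3.200: state=(-1.620, 0.721)
t=3.400: state=(-1.466, 0.824)
t=3.600: state=(-1.290, 0.946)
t=3.800: state=(-1.085, 1.102)
t=4.000: state=(-0.845, 1.311)
t=4.200: state=(-0.556, 1.592)
t=4.400: state=(-0.203, 1.958)
t=4.600: state=(0.230, 2.369)
t=4.800: state=(0.736, 2.638)
t=5.000: state=(1.253, 2.432)
t=5.200: state=(1.671, 1.673)
t=5.400: state=(1.914, 0.788)
t=5.600: state=(2.003, 0.151)
t=5.800: state=(1.993, -0.220)
t=5.970: state=(1.938, -0.404)
largest grid value and its neighbours: y(4.820)=2.64391, y(4.830)=2.64501, y(4.840)=2.64474
parabola through these three points peaks at t≈4.833 with y≈2.64508

max y = 2.645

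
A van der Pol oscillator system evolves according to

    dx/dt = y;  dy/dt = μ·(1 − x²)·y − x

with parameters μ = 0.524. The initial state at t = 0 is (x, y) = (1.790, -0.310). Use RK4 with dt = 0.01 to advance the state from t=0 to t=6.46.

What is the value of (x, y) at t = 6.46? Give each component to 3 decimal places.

(x, y) = (1.881, -0.561)

t=0.000: state=(1.790, -0.310)
step 1 (dt=0.01): k1=(-0.310, -1.432), k2=(-0.317, -1.423), k3=(-0.317, -1.423), k4=(-0.324, -1.414); state += dt/6·(k1+2k2+2k3+k4)
t=0.010: state=(1.787, -0.324)
t=0.020: state=(1.784, -0.338)
t=0.030: state=(1.780, -0.352)
continuing one RK4 step at a time; state shown every 25 steps (Δt=0.25):
t=0.250: state=(1.672, -0.621)
t=0.500: state=(1.485, -0.870)
t=0.750: state=(1.238, -1.101)
t=1.000: state=(0.933, -1.344)
t=1.250: state=(0.564, -1.615)
t=1.500: state=(0.124, -1.902)
t=1.750: state=(-0.382, -2.126)
t=2.000: state=(-0.920, -2.119)
t=2.250: state=(-1.409, -1.730)
t=2.500: state=(-1.760, -1.051)
t=2.750: state=(-1.934, -0.365)
t=3.000: state=(-1.956, 0.157)
t=3.250: state=(-1.869, 0.516)
t=3.500: state=(-1.707, 0.776)
t=3.750: state=(-1.485, 0.996)
t=4.000: state=(-1.209, 1.215)
t=4.250: state=(-0.875, 1.461)
t=4.500: state=(-0.475, 1.742)
t=4.750: state=(-0.003, 2.032)
t=5.000: state=(0.533, 2.221)
t=5.250: state=(1.083, 2.111)
t=5.500: state=(1.553, 1.593)
t=5.750: state=(1.860, 0.853)
t=6.000: state=(1.987, 0.190)
t=6.250: state=(1.971, -0.284)
t=6.460: state=(1.881, -0.561)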